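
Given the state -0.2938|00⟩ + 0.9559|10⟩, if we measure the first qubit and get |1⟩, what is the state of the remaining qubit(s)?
|0⟩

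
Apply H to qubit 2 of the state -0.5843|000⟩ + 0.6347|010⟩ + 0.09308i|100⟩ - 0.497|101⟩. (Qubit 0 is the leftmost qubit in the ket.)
-0.4132|000⟩ - 0.4132|001⟩ + 0.4488|010⟩ + 0.4488|011⟩ + (-0.3514 + 0.06582i)|100⟩ + (0.3514 + 0.06582i)|101⟩

H on qubit 2 mixes each pair of kets that differ only in qubit 2: amplitudes (a, b) of (|…0…⟩, |…1…⟩) become ((a + b)/√2, (a − b)/√2). Kets absent from the input have amplitude 0.
(|000⟩, |001⟩): (a, b) = (-0.5843, 0) → (-0.4132, -0.4132)
(|010⟩, |011⟩): (a, b) = (0.6347, 0) → (0.4488, 0.4488)
(|100⟩, |101⟩): (a, b) = (0.09308i, -0.497) → ((-0.3514 + 0.06582i), (0.3514 + 0.06582i))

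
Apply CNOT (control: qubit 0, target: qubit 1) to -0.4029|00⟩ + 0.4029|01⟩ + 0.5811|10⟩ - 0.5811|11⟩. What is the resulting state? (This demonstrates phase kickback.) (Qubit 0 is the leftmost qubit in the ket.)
-0.4029|00⟩ + 0.4029|01⟩ - 0.5811|10⟩ + 0.5811|11⟩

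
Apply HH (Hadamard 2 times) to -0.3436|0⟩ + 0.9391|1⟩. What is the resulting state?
-0.3436|0⟩ + 0.9391|1⟩

H² = I, so an even number of Hadamards cancels: H^2 = I and the state is unchanged.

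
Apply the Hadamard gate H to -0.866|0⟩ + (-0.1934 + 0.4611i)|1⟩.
(-0.7491 + 0.326i)|0⟩ + (-0.4756 - 0.326i)|1⟩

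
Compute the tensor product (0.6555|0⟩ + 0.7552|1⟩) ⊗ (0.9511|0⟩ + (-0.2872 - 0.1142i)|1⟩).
0.6234|00⟩ + (-0.1883 - 0.07486i)|01⟩ + 0.7183|10⟩ + (-0.2169 - 0.08624i)|11⟩

amp(|b₁b₂…⟩) = product of the factor amplitudes for bits b₁, b₂, …; only kets whose every factor amplitude is nonzero survive.
|00⟩: (0.6555)(0.9511) = 0.6234
|01⟩: (0.6555)(-0.2872 - 0.1142i) = (-0.1883 - 0.07486i)
|10⟩: (0.7552)(0.9511) = 0.7183
|11⟩: (0.7552)(-0.2872 - 0.1142i) = (-0.2169 - 0.08624i)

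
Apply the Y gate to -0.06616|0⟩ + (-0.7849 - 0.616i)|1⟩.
(-0.616 + 0.7849i)|0⟩ - 0.06616i|1⟩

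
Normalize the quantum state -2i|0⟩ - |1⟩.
-0.8944i|0⟩ - 1/√5|1⟩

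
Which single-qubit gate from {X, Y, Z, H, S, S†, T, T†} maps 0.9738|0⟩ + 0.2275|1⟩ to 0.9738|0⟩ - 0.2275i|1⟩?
S†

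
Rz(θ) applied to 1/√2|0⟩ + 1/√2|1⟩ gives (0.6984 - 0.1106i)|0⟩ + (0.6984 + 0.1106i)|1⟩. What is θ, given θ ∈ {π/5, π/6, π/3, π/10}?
π/10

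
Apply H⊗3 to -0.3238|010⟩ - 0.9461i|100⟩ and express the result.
(-0.1145 - 0.3345i)|000⟩ + (-0.1145 - 0.3345i)|001⟩ + (0.1145 - 0.3345i)|010⟩ + (0.1145 - 0.3345i)|011⟩ + (-0.1145 + 0.3345i)|100⟩ + (-0.1145 + 0.3345i)|101⟩ + (0.1145 + 0.3345i)|110⟩ + (0.1145 + 0.3345i)|111⟩

H⊗3 gives amp(|y⟩) = (1/2√2) Σ_x (−1)^(x·y) amp(|x⟩), where x·y is the number of positions in which both x and y have a 1.
|000⟩: (-0.3238 - 0.9461i)/(2√2) = (-0.1145 - 0.3345i)
|001⟩: (-0.3238 - 0.9461i)/(2√2) = (-0.1145 - 0.3345i)
|010⟩: (0.3238 - 0.9461i)/(2√2) = (0.1145 - 0.3345i)
|011⟩: (0.3238 - 0.9461i)/(2√2) = (0.1145 - 0.3345i)
|100⟩: (-0.3238 + 0.9461i)/(2√2) = (-0.1145 + 0.3345i)
|101⟩: (-0.3238 + 0.9461i)/(2√2) = (-0.1145 + 0.3345i)
|110⟩: (0.3238 + 0.9461i)/(2√2) = (0.1145 + 0.3345i)
|111⟩: (0.3238 + 0.9461i)/(2√2) = (0.1145 + 0.3345i)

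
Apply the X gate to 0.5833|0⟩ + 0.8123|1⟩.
0.8123|0⟩ + 0.5833|1⟩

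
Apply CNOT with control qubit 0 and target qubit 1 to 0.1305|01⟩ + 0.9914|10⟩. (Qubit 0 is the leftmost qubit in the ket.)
0.1305|01⟩ + 0.9914|11⟩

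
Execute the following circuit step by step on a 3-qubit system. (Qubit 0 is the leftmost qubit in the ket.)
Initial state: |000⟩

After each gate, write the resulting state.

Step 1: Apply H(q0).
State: 1/√2|000⟩ + 1/√2|100⟩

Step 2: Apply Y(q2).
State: (1/√2)i|001⟩ + (1/√2)i|101⟩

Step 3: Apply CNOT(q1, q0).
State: (1/√2)i|001⟩ + (1/√2)i|101⟩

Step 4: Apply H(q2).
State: (1/2)i|000⟩ - (1/2)i|001⟩ + (1/2)i|100⟩ - (1/2)i|101⟩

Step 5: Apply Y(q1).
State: -1/2|010⟩ + 1/2|011⟩ - 1/2|110⟩ + 1/2|111⟩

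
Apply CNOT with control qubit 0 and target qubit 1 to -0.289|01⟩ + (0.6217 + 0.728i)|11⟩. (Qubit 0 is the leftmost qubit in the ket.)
-0.289|01⟩ + (0.6217 + 0.728i)|10⟩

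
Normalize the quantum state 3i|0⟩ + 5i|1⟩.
0.5145i|0⟩ + 0.8575i|1⟩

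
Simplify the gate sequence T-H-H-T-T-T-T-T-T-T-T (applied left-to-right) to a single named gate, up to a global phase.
T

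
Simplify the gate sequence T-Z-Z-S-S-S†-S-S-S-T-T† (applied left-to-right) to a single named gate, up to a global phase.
T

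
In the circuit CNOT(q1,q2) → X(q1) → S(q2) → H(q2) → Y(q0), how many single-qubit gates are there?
4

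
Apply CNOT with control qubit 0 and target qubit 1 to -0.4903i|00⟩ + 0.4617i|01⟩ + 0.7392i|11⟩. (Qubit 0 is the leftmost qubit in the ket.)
-0.4903i|00⟩ + 0.4617i|01⟩ + 0.7392i|10⟩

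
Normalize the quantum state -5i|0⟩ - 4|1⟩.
-0.7809i|0⟩ - 0.6247|1⟩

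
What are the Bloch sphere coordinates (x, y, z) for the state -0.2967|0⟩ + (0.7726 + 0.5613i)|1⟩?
(-0.4585, -0.3331, -0.8239)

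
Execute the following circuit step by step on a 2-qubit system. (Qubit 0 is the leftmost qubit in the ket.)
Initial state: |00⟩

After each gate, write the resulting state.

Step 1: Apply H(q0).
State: 1/√2|00⟩ + 1/√2|10⟩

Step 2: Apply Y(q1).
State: (1/√2)i|01⟩ + (1/√2)i|11⟩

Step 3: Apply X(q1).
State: (1/√2)i|00⟩ + (1/√2)i|10⟩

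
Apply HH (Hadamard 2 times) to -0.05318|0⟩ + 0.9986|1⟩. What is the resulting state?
-0.05318|0⟩ + 0.9986|1⟩

H² = I, so an even number of Hadamards cancels: H^2 = I and the state is unchanged.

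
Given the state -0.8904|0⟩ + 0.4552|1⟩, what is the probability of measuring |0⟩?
0.7928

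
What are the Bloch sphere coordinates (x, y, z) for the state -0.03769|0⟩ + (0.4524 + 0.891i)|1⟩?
(-0.0341, -0.06716, -0.9971)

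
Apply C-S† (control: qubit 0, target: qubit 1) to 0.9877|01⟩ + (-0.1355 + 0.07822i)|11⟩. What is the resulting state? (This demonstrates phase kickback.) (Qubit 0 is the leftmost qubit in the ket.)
0.9877|01⟩ + (0.07822 + 0.1355i)|11⟩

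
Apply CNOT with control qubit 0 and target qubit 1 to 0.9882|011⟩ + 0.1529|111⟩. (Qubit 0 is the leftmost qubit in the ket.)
0.9882|011⟩ + 0.1529|101⟩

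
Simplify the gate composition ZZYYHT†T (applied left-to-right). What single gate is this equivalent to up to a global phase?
H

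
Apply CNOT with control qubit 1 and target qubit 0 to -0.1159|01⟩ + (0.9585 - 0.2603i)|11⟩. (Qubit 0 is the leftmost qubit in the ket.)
(0.9585 - 0.2603i)|01⟩ - 0.1159|11⟩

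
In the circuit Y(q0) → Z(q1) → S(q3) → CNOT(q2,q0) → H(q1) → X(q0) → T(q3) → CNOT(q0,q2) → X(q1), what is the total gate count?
9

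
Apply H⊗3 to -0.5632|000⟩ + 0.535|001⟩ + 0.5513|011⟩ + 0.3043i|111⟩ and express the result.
(0.1849 + 0.1076i)|000⟩ + (-0.5832 - 0.1076i)|001⟩ + (-0.2049 - 0.1076i)|010⟩ + (-0.1934 + 0.1076i)|011⟩ + (0.1849 - 0.1076i)|100⟩ + (-0.5832 + 0.1076i)|101⟩ + (-0.2049 + 0.1076i)|110⟩ + (-0.1934 - 0.1076i)|111⟩

H⊗3 gives amp(|y⟩) = (1/2√2) Σ_x (−1)^(x·y) amp(|x⟩), where x·y is the number of positions in which both x and y have a 1.
|000⟩: (-0.5632 + 0.535 + 0.5513 + 0.3043i)/(2√2) = (0.1849 + 0.1076i)
|001⟩: (-0.5632 - 0.535 - 0.5513 - 0.3043i)/(2√2) = (-0.5832 - 0.1076i)
|010⟩: (-0.5632 + 0.535 - 0.5513 - 0.3043i)/(2√2) = (-0.2049 - 0.1076i)
|011⟩: (-0.5632 - 0.535 + 0.5513 + 0.3043i)/(2√2) = (-0.1934 + 0.1076i)
|100⟩: (-0.5632 + 0.535 + 0.5513 - 0.3043i)/(2√2) = (0.1849 - 0.1076i)
|101⟩: (-0.5632 - 0.535 - 0.5513 + 0.3043i)/(2√2) = (-0.5832 + 0.1076i)
|110⟩: (-0.5632 + 0.535 - 0.5513 + 0.3043i)/(2√2) = (-0.2049 + 0.1076i)
|111⟩: (-0.5632 - 0.535 + 0.5513 - 0.3043i)/(2√2) = (-0.1934 - 0.1076i)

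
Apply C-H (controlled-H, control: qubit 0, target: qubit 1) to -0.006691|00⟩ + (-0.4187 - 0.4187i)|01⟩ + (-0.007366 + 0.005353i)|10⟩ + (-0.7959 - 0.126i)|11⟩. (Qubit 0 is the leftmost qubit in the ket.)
-0.006691|00⟩ + (-0.4187 - 0.4187i)|01⟩ + (-0.568 - 0.08531i)|10⟩ + (0.5576 + 0.09288i)|11⟩

C-H leaves the control-|0⟩ kets |00⟩, |01⟩ unchanged and applies H to qubit 1 on the control-|1⟩ pair (|10⟩, |11⟩).
H = [[1/√2, 1/√2], [1/√2, -1/√2]].
With a = amp(|10⟩) = (-0.007366 + 0.005353i) and b = amp(|11⟩) = (-0.7959 - 0.126i):
new amp(|10⟩) = (1/√2)·a + (1/√2)·b = (-0.568 - 0.08531i)
new amp(|11⟩) = (1/√2)·a + (-1/√2)·b = (0.5576 + 0.09288i)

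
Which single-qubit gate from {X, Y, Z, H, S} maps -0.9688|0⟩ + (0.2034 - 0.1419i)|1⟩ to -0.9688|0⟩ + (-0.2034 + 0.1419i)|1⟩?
Z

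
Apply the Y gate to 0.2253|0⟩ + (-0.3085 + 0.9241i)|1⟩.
(0.9241 + 0.3085i)|0⟩ + 0.2253i|1⟩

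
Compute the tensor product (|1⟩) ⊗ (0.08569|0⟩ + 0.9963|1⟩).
0.08569|10⟩ + 0.9963|11⟩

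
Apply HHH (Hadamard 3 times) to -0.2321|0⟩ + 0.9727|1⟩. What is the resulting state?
0.5237|0⟩ - 0.8519|1⟩

H² = I, so H^3 = H: a single Hadamard. With (a, b) = (-0.2321, 0.9727), H gives ((a + b)/√2, (a − b)/√2) = (0.5237, -0.8519).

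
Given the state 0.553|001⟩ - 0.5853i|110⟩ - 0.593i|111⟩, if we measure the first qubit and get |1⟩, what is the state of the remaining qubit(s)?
-0.7025i|10⟩ - 0.7117i|11⟩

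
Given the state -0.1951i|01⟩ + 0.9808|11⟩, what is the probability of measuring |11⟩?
0.962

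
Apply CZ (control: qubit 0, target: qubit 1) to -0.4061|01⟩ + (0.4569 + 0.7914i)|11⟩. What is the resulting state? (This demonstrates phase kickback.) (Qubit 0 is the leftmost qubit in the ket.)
-0.4061|01⟩ + (-0.4569 - 0.7914i)|11⟩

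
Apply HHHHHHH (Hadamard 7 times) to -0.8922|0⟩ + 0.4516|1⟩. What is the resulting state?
-0.3116|0⟩ - 0.9502|1⟩

H² = I, so H^7 = H: a single Hadamard. With (a, b) = (-0.8922, 0.4516), H gives ((a + b)/√2, (a − b)/√2) = (-0.3116, -0.9502).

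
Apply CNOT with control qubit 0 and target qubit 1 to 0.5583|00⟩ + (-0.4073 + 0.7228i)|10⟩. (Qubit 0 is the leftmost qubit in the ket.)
0.5583|00⟩ + (-0.4073 + 0.7228i)|11⟩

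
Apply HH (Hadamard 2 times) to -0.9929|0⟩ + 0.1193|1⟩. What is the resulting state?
-0.9929|0⟩ + 0.1193|1⟩

H² = I, so an even number of Hadamards cancels: H^2 = I and the state is unchanged.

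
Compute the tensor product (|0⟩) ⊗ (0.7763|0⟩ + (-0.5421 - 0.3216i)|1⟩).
0.7763|00⟩ + (-0.5421 - 0.3216i)|01⟩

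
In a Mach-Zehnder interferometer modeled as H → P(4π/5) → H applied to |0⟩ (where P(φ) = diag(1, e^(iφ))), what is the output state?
(0.09549 + 0.2939i)|0⟩ + (0.9045 - 0.2939i)|1⟩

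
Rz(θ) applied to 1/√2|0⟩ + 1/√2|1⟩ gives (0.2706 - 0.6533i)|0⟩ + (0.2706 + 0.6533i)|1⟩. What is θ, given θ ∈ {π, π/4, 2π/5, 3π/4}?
3π/4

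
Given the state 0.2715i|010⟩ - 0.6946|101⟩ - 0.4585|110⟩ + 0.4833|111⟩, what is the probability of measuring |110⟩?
0.2102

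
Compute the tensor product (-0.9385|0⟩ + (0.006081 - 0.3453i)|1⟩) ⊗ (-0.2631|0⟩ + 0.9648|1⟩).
0.2469|00⟩ - 0.9055|01⟩ + (-0.0016 + 0.09085i)|10⟩ + (0.005867 - 0.3331i)|11⟩

amp(|b₁b₂…⟩) = product of the factor amplitudes for bits b₁, b₂, …; only kets whose every factor amplitude is nonzero survive.
|00⟩: (-0.9385)(-0.2631) = 0.2469
|01⟩: (-0.9385)(0.9648) = -0.9055
|10⟩: (0.006081 - 0.3453i)(-0.2631) = (-0.0016 + 0.09085i)
|11⟩: (0.006081 - 0.3453i)(0.9648) = (0.005867 - 0.3331i)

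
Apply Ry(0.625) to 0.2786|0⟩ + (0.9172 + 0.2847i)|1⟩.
(-0.01688 - 0.08753i)|0⟩ + (0.9584 + 0.2709i)|1⟩

Ry(0.625) = [[cos(θ/2), −sin(θ/2)], [sin(θ/2), cos(θ/2)]]; θ = 0.625, cos(θ/2) ≈ 0.951568, sin(θ/2) ≈ 0.307439.
With a = amp(|0⟩) = 0.2786 and b = amp(|1⟩) = (0.9172 + 0.2847i):
new amp(|0⟩) = (0.951568)·a + (-0.307439)·b = (-0.01688 - 0.08753i)
new amp(|1⟩) = (0.307439)·a + (0.951568)·b = (0.9584 + 0.2709i)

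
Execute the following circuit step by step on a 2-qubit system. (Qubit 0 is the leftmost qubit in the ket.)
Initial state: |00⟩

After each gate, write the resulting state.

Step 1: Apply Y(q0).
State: i|10⟩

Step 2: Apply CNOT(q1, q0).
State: i|10⟩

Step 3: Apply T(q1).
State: i|10⟩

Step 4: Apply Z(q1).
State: i|10⟩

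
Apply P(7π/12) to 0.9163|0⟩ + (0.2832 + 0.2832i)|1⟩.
0.9163|0⟩ + (-0.3468 + 0.2003i)|1⟩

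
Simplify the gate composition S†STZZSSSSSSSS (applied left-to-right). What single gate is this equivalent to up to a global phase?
T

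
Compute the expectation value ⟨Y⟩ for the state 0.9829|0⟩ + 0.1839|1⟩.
0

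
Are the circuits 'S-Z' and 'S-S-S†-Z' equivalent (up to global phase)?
Yes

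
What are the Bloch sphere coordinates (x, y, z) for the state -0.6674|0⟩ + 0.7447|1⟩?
(-0.994, 0, -0.1092)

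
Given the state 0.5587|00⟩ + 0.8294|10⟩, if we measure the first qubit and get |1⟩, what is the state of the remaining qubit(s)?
|0⟩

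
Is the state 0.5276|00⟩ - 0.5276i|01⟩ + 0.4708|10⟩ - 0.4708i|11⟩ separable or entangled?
Separable

Writing the state as a|00⟩ + b|01⟩ + c|10⟩ + d|11⟩, it is a product state iff ad − bc = 0.
Here (a, b, c, d) = (0.5276, -0.5276i, 0.4708, -0.4708i): ad − bc = (0.5276)(-0.4708i) − (-0.5276i)(0.4708) = 0, so the state is separable.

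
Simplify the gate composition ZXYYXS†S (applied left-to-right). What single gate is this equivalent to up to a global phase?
Z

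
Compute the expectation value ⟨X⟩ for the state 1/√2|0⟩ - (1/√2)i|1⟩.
0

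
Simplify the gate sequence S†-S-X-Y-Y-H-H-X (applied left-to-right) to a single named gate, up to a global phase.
I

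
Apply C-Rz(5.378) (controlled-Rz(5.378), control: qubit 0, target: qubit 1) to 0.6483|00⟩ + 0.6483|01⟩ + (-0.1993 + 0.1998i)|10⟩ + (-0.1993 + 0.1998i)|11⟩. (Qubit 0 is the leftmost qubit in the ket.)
0.6483|00⟩ + 0.6483|01⟩ + (0.2666 - 0.09253i)|10⟩ + (0.09186 - 0.2668i)|11⟩

C-Rz(5.378) leaves the control-|0⟩ kets |00⟩, |01⟩ unchanged and applies Rz(5.378) to qubit 1 on the control-|1⟩ pair (|10⟩, |11⟩).
Rz(5.378) = [[e^(−iθ/2), 0], [0, e^(iθ/2)]] with e^(±iθ/2) = cos(θ/2) ± i·sin(θ/2); θ = 5.378, cos(θ/2) ≈ -0.899316, sin(θ/2) ≈ 0.437299.
With a = amp(|10⟩) = (-0.1993 + 0.1998i) and b = amp(|11⟩) = (-0.1993 + 0.1998i):
new amp(|10⟩) = (-0.899316 - 0.437299i)·a = (0.2666 - 0.09253i)
new amp(|11⟩) = (-0.899316 + 0.437299i)·b = (0.09186 - 0.2668i)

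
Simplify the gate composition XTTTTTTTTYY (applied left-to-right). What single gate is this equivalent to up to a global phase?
X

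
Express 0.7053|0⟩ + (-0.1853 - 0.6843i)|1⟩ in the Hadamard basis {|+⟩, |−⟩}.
(0.3677 - 0.4839i)|+⟩ + (0.6297 + 0.4839i)|−⟩

With |ψ⟩ = α|0⟩ + β|1⟩, the Hadamard-basis coefficients are ⟨+|ψ⟩ = (α + β)/√2 and ⟨−|ψ⟩ = (α − β)/√2.
Here α = 0.7053, β = (-0.1853 - 0.6843i): (α + β)/√2 = (0.3677 - 0.4839i), (α − β)/√2 = (0.6297 + 0.4839i).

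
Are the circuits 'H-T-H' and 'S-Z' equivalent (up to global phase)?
No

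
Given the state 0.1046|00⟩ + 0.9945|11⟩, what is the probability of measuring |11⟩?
0.989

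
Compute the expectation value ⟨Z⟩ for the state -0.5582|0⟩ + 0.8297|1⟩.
-0.3768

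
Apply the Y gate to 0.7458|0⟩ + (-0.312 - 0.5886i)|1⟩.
(-0.5886 + 0.312i)|0⟩ + 0.7458i|1⟩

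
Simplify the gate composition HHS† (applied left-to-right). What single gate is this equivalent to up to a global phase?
S†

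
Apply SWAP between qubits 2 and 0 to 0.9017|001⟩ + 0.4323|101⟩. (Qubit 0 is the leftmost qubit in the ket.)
0.9017|100⟩ + 0.4323|101⟩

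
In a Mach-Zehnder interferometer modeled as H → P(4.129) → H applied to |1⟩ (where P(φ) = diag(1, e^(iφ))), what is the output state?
(0.7754 + 0.4173i)|0⟩ + (0.2246 - 0.4173i)|1⟩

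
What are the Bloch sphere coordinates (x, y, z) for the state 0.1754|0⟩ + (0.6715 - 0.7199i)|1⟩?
(0.2356, -0.2525, -0.9384)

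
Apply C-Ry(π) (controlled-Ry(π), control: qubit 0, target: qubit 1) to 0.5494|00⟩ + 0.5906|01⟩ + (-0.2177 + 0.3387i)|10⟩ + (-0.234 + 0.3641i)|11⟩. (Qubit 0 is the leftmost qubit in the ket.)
0.5494|00⟩ + 0.5906|01⟩ + (0.234 - 0.3641i)|10⟩ + (-0.2177 + 0.3387i)|11⟩

C-Ry(π) leaves the control-|0⟩ kets |00⟩, |01⟩ unchanged and applies Ry(π) to qubit 1 on the control-|1⟩ pair (|10⟩, |11⟩).
Ry(π) = [[cos(θ/2), −sin(θ/2)], [sin(θ/2), cos(θ/2)]]; θ = π, cos(θ/2) ≈ 0, sin(θ/2) ≈ 1.
With a = amp(|10⟩) = (-0.2177 + 0.3387i) and b = amp(|11⟩) = (-0.234 + 0.3641i):
new amp(|10⟩) = (-1)·b = (0.234 - 0.3641i)
new amp(|11⟩) = (1)·a = (-0.2177 + 0.3387i)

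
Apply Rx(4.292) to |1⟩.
-0.8391i|0⟩ - 0.544|1⟩

Rx(4.292) = [[cos(θ/2), −i·sin(θ/2)], [−i·sin(θ/2), cos(θ/2)]]; θ = 4.292, cos(θ/2) ≈ -0.544006, sin(θ/2) ≈ 0.839082.
With a = amp(|0⟩) = 0 and b = amp(|1⟩) = 1:
new amp(|0⟩) = (-0.544006)·a + (-0.839082i)·b = -0.8391i
new amp(|1⟩) = (-0.839082i)·a + (-0.544006)·b = -0.544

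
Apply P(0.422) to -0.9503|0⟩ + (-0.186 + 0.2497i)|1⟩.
-0.9503|0⟩ + (-0.272 + 0.1516i)|1⟩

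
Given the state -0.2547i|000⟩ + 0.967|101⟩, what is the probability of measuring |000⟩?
0.06487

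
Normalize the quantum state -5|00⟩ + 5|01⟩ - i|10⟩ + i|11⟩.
-0.6934|00⟩ + 0.6934|01⟩ - 0.1387i|10⟩ + 0.1387i|11⟩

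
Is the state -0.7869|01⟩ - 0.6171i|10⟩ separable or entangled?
Entangled

Writing the state as a|00⟩ + b|01⟩ + c|10⟩ + d|11⟩, it is a product state iff ad − bc = 0.
Here (a, b, c, d) = (0, -0.7869, -0.6171i, 0): ad − bc = (0)(0) − (-0.7869)(-0.6171i) = -0.4856i ≠ 0, so the state is entangled.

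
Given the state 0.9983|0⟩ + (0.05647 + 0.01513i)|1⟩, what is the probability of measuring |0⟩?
0.9966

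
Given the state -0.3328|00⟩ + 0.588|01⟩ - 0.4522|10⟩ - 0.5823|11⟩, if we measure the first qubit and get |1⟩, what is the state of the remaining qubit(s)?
-0.6133|0⟩ - 0.7898|1⟩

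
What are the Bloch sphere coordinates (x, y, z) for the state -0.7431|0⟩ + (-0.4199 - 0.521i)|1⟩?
(0.6241, 0.7743, 0.1044)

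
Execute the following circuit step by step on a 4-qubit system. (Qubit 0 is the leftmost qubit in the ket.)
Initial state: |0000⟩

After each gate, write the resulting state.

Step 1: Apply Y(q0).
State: i|1000⟩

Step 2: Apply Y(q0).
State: |0000⟩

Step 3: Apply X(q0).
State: |1000⟩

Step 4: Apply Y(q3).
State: i|1001⟩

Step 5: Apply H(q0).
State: (1/√2)i|0001⟩ - (1/√2)i|1001⟩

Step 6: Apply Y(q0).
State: -1/√2|0001⟩ - 1/√2|1001⟩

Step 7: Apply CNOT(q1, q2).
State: -1/√2|0001⟩ - 1/√2|1001⟩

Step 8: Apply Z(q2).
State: -1/√2|0001⟩ - 1/√2|1001⟩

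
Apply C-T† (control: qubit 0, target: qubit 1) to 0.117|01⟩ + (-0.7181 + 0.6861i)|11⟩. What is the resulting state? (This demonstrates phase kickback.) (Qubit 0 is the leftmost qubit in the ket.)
0.117|01⟩ + (-0.02263 + 0.9929i)|11⟩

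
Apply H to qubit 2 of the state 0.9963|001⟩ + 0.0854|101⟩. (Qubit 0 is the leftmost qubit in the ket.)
0.7045|000⟩ - 0.7045|001⟩ + 0.06039|100⟩ - 0.06039|101⟩

H on qubit 2 mixes each pair of kets that differ only in qubit 2: amplitudes (a, b) of (|…0…⟩, |…1…⟩) become ((a + b)/√2, (a − b)/√2). Kets absent from the input have amplitude 0.
(|000⟩, |001⟩): (a, b) = (0, 0.9963) → (0.7045, -0.7045)
(|100⟩, |101⟩): (a, b) = (0, 0.0854) → (0.06039, -0.06039)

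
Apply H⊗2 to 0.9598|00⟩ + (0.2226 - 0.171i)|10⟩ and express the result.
(0.5912 - 0.0855i)|00⟩ + (0.5912 - 0.0855i)|01⟩ + (0.3686 + 0.0855i)|10⟩ + (0.3686 + 0.0855i)|11⟩

H⊗2 gives amp(|y⟩) = (1/2) Σ_x (−1)^(x·y) amp(|x⟩), where x·y is the number of positions in which both x and y have a 1.
|00⟩: (0.9598 + (0.2226 - 0.171i))/2 = (0.5912 - 0.0855i)
|01⟩: (0.9598 + (0.2226 - 0.171i))/2 = (0.5912 - 0.0855i)
|10⟩: (0.9598 - (0.2226 - 0.171i))/2 = (0.3686 + 0.0855i)
|11⟩: (0.9598 - (0.2226 - 0.171i))/2 = (0.3686 + 0.0855i)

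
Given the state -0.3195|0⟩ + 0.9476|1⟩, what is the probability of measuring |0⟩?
0.1021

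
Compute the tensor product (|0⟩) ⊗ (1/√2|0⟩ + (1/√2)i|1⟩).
1/√2|00⟩ + (1/√2)i|01⟩

amp(|b₁b₂…⟩) = product of the factor amplitudes for bits b₁, b₂, …; only kets whose every factor amplitude is nonzero survive.
|00⟩: (1)(1/√2) = 1/√2
|01⟩: (1)((1/√2)i) = (1/√2)i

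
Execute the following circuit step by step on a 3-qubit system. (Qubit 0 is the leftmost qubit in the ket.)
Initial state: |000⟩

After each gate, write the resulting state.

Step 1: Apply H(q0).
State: 1/√2|000⟩ + 1/√2|100⟩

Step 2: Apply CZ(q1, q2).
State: 1/√2|000⟩ + 1/√2|100⟩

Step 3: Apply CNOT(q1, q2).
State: 1/√2|000⟩ + 1/√2|100⟩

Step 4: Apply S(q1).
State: 1/√2|000⟩ + 1/√2|100⟩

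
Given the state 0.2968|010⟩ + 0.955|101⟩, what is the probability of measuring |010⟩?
0.08809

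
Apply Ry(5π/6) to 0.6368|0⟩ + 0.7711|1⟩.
-0.58|0⟩ + 0.8147|1⟩

Ry(5π/6) = [[cos(θ/2), −sin(θ/2)], [sin(θ/2), cos(θ/2)]]; θ = 5π/6, cos(θ/2) ≈ 0.258819, sin(θ/2) ≈ 0.965926.
With a = amp(|0⟩) = 0.6368 and b = amp(|1⟩) = 0.7711:
new amp(|0⟩) = (0.258819)·a + (-0.965926)·b = -0.58
new amp(|1⟩) = (0.965926)·a + (0.258819)·b = 0.8147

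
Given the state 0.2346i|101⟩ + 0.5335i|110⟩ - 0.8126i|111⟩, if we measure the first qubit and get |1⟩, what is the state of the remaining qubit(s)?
0.2346i|01⟩ + 0.5335i|10⟩ - 0.8126i|11⟩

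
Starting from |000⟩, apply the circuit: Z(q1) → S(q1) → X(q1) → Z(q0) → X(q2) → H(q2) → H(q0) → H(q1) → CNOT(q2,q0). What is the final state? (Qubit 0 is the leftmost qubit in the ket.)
1/√8|000⟩ - 1/√8|001⟩ - 1/√8|010⟩ + 1/√8|011⟩ + 1/√8|100⟩ - 1/√8|101⟩ - 1/√8|110⟩ + 1/√8|111⟩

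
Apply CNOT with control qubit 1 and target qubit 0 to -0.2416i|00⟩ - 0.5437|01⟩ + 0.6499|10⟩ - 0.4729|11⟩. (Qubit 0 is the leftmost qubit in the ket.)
-0.2416i|00⟩ - 0.4729|01⟩ + 0.6499|10⟩ - 0.5437|11⟩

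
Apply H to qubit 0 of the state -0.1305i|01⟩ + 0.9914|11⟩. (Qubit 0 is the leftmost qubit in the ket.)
(0.701 - 0.09228i)|01⟩ + (-0.701 - 0.09228i)|11⟩

H on qubit 0 mixes each pair of kets that differ only in qubit 0: amplitudes (a, b) of (|…0…⟩, |…1…⟩) become ((a + b)/√2, (a − b)/√2). Kets absent from the input have amplitude 0.
(|01⟩, |11⟩): (a, b) = (-0.1305i, 0.9914) → ((0.701 - 0.09228i), (-0.701 - 0.09228i))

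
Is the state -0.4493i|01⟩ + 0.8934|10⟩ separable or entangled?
Entangled

Writing the state as a|00⟩ + b|01⟩ + c|10⟩ + d|11⟩, it is a product state iff ad − bc = 0.
Here (a, b, c, d) = (0, -0.4493i, 0.8934, 0): ad − bc = (0)(0) − (-0.4493i)(0.8934) = 0.4014i ≠ 0, so the state is entangled.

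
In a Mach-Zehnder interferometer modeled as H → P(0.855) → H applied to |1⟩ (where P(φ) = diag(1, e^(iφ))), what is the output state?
(0.1719 - 0.3773i)|0⟩ + (0.8281 + 0.3773i)|1⟩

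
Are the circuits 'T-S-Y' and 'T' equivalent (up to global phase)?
No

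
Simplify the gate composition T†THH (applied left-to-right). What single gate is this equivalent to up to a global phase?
I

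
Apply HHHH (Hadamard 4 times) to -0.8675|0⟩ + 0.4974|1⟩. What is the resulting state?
-0.8675|0⟩ + 0.4974|1⟩

H² = I, so an even number of Hadamards cancels: H^4 = I and the state is unchanged.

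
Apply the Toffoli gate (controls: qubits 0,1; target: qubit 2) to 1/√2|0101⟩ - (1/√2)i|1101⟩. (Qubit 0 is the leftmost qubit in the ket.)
1/√2|0101⟩ - (1/√2)i|1111⟩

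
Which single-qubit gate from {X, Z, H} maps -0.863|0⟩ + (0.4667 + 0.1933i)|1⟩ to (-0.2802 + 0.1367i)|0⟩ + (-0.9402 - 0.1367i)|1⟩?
H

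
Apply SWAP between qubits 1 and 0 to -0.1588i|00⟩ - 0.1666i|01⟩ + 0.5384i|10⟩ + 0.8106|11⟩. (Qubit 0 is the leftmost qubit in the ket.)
-0.1588i|00⟩ + 0.5384i|01⟩ - 0.1666i|10⟩ + 0.8106|11⟩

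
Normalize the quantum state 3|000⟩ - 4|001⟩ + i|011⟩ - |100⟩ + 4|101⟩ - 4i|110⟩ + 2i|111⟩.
1/√7|000⟩ - 0.504|001⟩ + 0.126i|011⟩ - 0.126|100⟩ + 0.504|101⟩ - 0.504i|110⟩ + 0.252i|111⟩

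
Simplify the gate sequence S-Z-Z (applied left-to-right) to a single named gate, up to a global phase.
S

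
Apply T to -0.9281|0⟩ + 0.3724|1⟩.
-0.9281|0⟩ + (0.2633 + 0.2633i)|1⟩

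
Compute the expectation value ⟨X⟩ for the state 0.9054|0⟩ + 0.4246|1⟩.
0.7689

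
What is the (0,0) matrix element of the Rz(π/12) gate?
(0.9914 - 0.1305i)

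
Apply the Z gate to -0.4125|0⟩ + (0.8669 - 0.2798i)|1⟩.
-0.4125|0⟩ + (-0.8669 + 0.2798i)|1⟩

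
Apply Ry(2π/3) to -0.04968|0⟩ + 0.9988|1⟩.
-0.8898|0⟩ + 0.4564|1⟩

Ry(2π/3) = [[cos(θ/2), −sin(θ/2)], [sin(θ/2), cos(θ/2)]]; θ = 2π/3, cos(θ/2) ≈ 0.5, sin(θ/2) ≈ 0.866025.
With a = amp(|0⟩) = -0.04968 and b = amp(|1⟩) = 0.9988:
new amp(|0⟩) = (0.5)·a + (-0.866025)·b = -0.8898
new amp(|1⟩) = (0.866025)·a + (0.5)·b = 0.4564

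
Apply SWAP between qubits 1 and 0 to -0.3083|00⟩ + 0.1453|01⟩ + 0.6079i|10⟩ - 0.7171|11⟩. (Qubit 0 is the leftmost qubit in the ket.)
-0.3083|00⟩ + 0.6079i|01⟩ + 0.1453|10⟩ - 0.7171|11⟩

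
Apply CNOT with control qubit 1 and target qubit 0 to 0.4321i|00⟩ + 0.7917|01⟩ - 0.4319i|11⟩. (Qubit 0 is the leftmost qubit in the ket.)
0.4321i|00⟩ - 0.4319i|01⟩ + 0.7917|11⟩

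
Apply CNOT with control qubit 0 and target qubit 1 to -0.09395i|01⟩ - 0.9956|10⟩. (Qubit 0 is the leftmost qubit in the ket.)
-0.09395i|01⟩ - 0.9956|11⟩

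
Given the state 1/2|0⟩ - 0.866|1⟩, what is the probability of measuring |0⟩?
1/4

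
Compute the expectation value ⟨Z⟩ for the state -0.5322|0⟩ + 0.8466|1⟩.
-0.4335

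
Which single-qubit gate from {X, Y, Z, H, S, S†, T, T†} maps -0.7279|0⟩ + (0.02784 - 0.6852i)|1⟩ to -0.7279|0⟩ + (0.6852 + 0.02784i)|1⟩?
S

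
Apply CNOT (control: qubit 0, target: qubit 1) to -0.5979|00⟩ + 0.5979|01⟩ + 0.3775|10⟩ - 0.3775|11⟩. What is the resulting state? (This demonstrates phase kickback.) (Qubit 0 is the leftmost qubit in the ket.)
-0.5979|00⟩ + 0.5979|01⟩ - 0.3775|10⟩ + 0.3775|11⟩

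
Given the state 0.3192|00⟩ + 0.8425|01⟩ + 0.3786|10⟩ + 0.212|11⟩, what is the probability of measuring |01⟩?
0.7098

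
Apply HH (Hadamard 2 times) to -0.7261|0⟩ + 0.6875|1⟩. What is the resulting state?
-0.7261|0⟩ + 0.6875|1⟩

H² = I, so an even number of Hadamards cancels: H^2 = I and the state is unchanged.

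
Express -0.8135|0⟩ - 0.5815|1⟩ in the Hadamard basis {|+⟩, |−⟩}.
-0.9864|+⟩ - 0.164|−⟩

With |ψ⟩ = α|0⟩ + β|1⟩, the Hadamard-basis coefficients are ⟨+|ψ⟩ = (α + β)/√2 and ⟨−|ψ⟩ = (α − β)/√2.
Here α = -0.8135, β = -0.5815: (α + β)/√2 = -0.9864, (α − β)/√2 = -0.164.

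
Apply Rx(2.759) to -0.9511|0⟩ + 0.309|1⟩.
(-0.1808 - 0.3034i)|0⟩ + (0.05875 + 0.9338i)|1⟩

Rx(2.759) = [[cos(θ/2), −i·sin(θ/2)], [−i·sin(θ/2), cos(θ/2)]]; θ = 2.759, cos(θ/2) ≈ 0.190132, sin(θ/2) ≈ 0.981759.
With a = amp(|0⟩) = -0.9511 and b = amp(|1⟩) = 0.309:
new amp(|0⟩) = (0.190132)·a + (-0.981759i)·b = (-0.1808 - 0.3034i)
new amp(|1⟩) = (-0.981759i)·a + (0.190132)·b = (0.05875 + 0.9338i)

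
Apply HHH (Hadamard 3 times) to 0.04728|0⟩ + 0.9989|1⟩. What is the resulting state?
0.7398|0⟩ - 0.6729|1⟩

H² = I, so H^3 = H: a single Hadamard. With (a, b) = (0.04728, 0.9989), H gives ((a + b)/√2, (a − b)/√2) = (0.7398, -0.6729).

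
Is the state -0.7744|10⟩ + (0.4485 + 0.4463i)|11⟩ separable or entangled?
Separable

Writing the state as a|00⟩ + b|01⟩ + c|10⟩ + d|11⟩, it is a product state iff ad − bc = 0.
Here (a, b, c, d) = (0, 0, -0.7744, (0.4485 + 0.4463i)): ad − bc = (0)(0.4485 + 0.4463i) − (0)(-0.7744) = 0, so the state is separable.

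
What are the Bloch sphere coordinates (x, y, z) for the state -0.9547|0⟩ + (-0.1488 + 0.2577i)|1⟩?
(0.2841, -0.4921, 0.8229)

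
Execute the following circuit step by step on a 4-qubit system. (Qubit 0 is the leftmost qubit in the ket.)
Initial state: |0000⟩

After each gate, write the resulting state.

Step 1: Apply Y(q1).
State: i|0100⟩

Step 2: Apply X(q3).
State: i|0101⟩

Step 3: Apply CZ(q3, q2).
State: i|0101⟩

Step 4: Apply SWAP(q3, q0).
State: i|1100⟩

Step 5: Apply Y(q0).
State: |0100⟩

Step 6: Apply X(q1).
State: |0000⟩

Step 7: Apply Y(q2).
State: i|0010⟩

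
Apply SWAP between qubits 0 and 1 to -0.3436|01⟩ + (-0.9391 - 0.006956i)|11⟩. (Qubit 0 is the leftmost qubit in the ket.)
-0.3436|10⟩ + (-0.9391 - 0.006956i)|11⟩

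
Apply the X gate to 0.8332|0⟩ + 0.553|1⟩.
0.553|0⟩ + 0.8332|1⟩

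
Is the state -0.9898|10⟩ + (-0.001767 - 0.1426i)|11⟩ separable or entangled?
Separable

Writing the state as a|00⟩ + b|01⟩ + c|10⟩ + d|11⟩, it is a product state iff ad − bc = 0.
Here (a, b, c, d) = (0, 0, -0.9898, (-0.001767 - 0.1426i)): ad − bc = (0)(-0.001767 - 0.1426i) − (0)(-0.9898) = 0, so the state is separable.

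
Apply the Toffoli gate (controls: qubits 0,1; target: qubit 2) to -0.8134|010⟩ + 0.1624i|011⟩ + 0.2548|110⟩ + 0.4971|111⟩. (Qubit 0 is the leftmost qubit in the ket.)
-0.8134|010⟩ + 0.1624i|011⟩ + 0.4971|110⟩ + 0.2548|111⟩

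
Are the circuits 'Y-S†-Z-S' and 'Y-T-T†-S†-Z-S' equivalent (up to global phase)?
Yes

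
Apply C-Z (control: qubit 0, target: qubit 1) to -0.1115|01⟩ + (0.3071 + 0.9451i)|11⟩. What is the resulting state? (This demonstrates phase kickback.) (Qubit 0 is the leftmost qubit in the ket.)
-0.1115|01⟩ + (-0.3071 - 0.9451i)|11⟩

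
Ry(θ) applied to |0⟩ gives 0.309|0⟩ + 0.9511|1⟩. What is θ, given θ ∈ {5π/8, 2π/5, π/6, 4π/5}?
4π/5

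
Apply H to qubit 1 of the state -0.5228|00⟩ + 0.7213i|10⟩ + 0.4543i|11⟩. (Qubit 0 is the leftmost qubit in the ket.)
-0.3697|00⟩ - 0.3697|01⟩ + 0.8313i|10⟩ + 0.1888i|11⟩

H on qubit 1 mixes each pair of kets that differ only in qubit 1: amplitudes (a, b) of (|…0…⟩, |…1…⟩) become ((a + b)/√2, (a − b)/√2). Kets absent from the input have amplitude 0.
(|00⟩, |01⟩): (a, b) = (-0.5228, 0) → (-0.3697, -0.3697)
(|10⟩, |11⟩): (a, b) = (0.7213i, 0.4543i) → (0.8313i, 0.1888i)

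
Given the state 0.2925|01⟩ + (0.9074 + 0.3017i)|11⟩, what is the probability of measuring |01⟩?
0.08556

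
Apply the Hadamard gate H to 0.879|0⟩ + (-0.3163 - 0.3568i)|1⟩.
(0.3979 - 0.2523i)|0⟩ + (0.8452 + 0.2523i)|1⟩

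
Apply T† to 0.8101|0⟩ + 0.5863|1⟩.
0.8101|0⟩ + (0.4146 - 0.4146i)|1⟩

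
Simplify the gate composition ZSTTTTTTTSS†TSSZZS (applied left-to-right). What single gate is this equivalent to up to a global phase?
Z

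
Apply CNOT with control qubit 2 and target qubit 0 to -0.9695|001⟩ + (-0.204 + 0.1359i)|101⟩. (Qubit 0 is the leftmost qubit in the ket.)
(-0.204 + 0.1359i)|001⟩ - 0.9695|101⟩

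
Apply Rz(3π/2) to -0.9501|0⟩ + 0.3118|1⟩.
(0.6718 + 0.6718i)|0⟩ + (-0.2205 + 0.2205i)|1⟩

Rz(3π/2) = [[e^(−iθ/2), 0], [0, e^(iθ/2)]] with e^(±iθ/2) = cos(θ/2) ± i·sin(θ/2); θ = 3π/2, cos(θ/2) ≈ -0.707107, sin(θ/2) ≈ 0.707107.
With a = amp(|0⟩) = -0.9501 and b = amp(|1⟩) = 0.3118:
new amp(|0⟩) = (-0.707107 - 0.707107i)·a = (0.6718 + 0.6718i)
new amp(|1⟩) = (-0.707107 + 0.707107i)·b = (-0.2205 + 0.2205i)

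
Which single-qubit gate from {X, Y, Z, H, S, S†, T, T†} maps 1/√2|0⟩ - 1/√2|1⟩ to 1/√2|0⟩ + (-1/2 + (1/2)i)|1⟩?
T†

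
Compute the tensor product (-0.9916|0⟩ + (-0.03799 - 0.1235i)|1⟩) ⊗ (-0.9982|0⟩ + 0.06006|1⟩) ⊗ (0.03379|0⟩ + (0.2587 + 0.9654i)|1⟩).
0.03345|000⟩ + (0.2561 + 0.9556i)|001⟩ - 0.002012|010⟩ + (-0.01541 - 0.05749i)|011⟩ + (0.001281 + 0.004166i)|100⟩ + (-0.1092 + 0.0685i)|101⟩ + (-0.0000771 - 0.0002506i)|110⟩ + (0.00657 - 0.004122i)|111⟩

amp(|b₁b₂…⟩) = product of the factor amplitudes for bits b₁, b₂, …; only kets whose every factor amplitude is nonzero survive.
|000⟩: (-0.9916)(-0.9982)(0.03379) = 0.03345
|001⟩: (-0.9916)(-0.9982)(0.2587 + 0.9654i) = (0.2561 + 0.9556i)
|010⟩: (-0.9916)(0.06006)(0.03379) = -0.002012
|011⟩: (-0.9916)(0.06006)(0.2587 + 0.9654i) = (-0.01541 - 0.05749i)
|100⟩: (-0.03799 - 0.1235i)(-0.9982)(0.03379) = (0.001281 + 0.004166i)
|101⟩: (-0.03799 - 0.1235i)(-0.9982)(0.2587 + 0.9654i) = (-0.1092 + 0.0685i)
|110⟩: (-0.03799 - 0.1235i)(0.06006)(0.03379) = (-0.0000771 - 0.0002506i)
|111⟩: (-0.03799 - 0.1235i)(0.06006)(0.2587 + 0.9654i) = (0.00657 - 0.004122i)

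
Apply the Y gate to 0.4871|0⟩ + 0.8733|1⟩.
-0.8733i|0⟩ + 0.4871i|1⟩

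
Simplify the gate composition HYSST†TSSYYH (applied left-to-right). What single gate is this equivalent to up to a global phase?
Y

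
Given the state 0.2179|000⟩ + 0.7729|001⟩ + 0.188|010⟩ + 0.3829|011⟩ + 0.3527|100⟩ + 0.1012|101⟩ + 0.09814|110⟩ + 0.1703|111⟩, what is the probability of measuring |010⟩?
0.03534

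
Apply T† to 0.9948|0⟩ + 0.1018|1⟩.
0.9948|0⟩ + (0.07198 - 0.07198i)|1⟩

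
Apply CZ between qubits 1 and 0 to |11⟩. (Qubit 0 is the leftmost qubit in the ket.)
-|11⟩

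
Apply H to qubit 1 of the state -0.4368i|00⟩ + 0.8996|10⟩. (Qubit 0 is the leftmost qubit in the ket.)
-0.3089i|00⟩ - 0.3089i|01⟩ + 0.6361|10⟩ + 0.6361|11⟩

H on qubit 1 mixes each pair of kets that differ only in qubit 1: amplitudes (a, b) of (|…0…⟩, |…1…⟩) become ((a + b)/√2, (a − b)/√2). Kets absent from the input have amplitude 0.
(|00⟩, |01⟩): (a, b) = (-0.4368i, 0) → (-0.3089i, -0.3089i)
(|10⟩, |11⟩): (a, b) = (0.8996, 0) → (0.6361, 0.6361)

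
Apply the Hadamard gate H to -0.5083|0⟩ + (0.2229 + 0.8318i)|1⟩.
(-0.2018 + 0.5882i)|0⟩ + (-0.517 - 0.5882i)|1⟩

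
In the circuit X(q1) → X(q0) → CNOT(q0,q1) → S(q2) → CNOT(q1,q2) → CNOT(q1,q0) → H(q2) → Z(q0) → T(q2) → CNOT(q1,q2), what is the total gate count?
10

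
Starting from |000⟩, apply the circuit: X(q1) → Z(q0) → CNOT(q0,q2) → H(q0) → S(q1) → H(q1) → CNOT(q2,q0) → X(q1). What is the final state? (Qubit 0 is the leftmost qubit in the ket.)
-(1/2)i|000⟩ + (1/2)i|010⟩ - (1/2)i|100⟩ + (1/2)i|110⟩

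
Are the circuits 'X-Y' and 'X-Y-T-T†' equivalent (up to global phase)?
Yes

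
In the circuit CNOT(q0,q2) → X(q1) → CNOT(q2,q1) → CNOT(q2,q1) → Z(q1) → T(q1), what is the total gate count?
6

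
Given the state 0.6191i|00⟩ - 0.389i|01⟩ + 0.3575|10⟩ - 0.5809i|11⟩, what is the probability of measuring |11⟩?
0.3374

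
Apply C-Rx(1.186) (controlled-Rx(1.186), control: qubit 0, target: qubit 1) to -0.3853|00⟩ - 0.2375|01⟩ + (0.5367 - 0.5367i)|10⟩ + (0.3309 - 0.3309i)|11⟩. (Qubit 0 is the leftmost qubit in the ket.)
-0.3853|00⟩ - 0.2375|01⟩ + (0.2601 - 0.63i)|10⟩ + (-0.02553 - 0.5743i)|11⟩

C-Rx(1.186) leaves the control-|0⟩ kets |00⟩, |01⟩ unchanged and applies Rx(1.186) to qubit 1 on the control-|1⟩ pair (|10⟩, |11⟩).
Rx(1.186) = [[cos(θ/2), −i·sin(θ/2)], [−i·sin(θ/2), cos(θ/2)]]; θ = 1.186, cos(θ/2) ≈ 0.829268, sin(θ/2) ≈ 0.558851.
With a = amp(|10⟩) = (0.5367 - 0.5367i) and b = amp(|11⟩) = (0.3309 - 0.3309i):
new amp(|10⟩) = (0.829268)·a + (-0.558851i)·b = (0.2601 - 0.63i)
new amp(|11⟩) = (-0.558851i)·a + (0.829268)·b = (-0.02553 - 0.5743i)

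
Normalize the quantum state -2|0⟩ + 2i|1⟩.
-1/√2|0⟩ + (1/√2)i|1⟩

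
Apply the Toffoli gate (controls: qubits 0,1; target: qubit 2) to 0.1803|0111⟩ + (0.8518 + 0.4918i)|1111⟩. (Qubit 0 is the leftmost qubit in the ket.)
0.1803|0111⟩ + (0.8518 + 0.4918i)|1101⟩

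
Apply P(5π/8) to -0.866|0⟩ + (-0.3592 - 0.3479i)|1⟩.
-0.866|0⟩ + (0.4589 - 0.1987i)|1⟩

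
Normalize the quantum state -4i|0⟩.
-i|0⟩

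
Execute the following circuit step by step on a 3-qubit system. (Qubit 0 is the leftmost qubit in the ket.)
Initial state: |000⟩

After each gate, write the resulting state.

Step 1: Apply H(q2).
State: 1/√2|000⟩ + 1/√2|001⟩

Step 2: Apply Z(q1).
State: 1/√2|000⟩ + 1/√2|001⟩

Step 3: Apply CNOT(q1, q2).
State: 1/√2|000⟩ + 1/√2|001⟩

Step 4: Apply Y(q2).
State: -(1/√2)i|000⟩ + (1/√2)i|001⟩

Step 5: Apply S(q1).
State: -(1/√2)i|000⟩ + (1/√2)i|001⟩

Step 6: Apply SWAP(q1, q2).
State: -(1/√2)i|000⟩ + (1/√2)i|010⟩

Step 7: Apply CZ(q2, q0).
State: -(1/√2)i|000⟩ + (1/√2)i|010⟩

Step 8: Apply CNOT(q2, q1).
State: -(1/√2)i|000⟩ + (1/√2)i|010⟩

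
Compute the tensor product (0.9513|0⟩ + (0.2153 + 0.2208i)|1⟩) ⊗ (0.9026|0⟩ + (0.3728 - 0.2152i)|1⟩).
0.8586|00⟩ + (0.3546 - 0.2047i)|01⟩ + (0.1943 + 0.1993i)|10⟩ + (0.1278 + 0.03598i)|11⟩

amp(|b₁b₂…⟩) = product of the factor amplitudes for bits b₁, b₂, …; only kets whose every factor amplitude is nonzero survive.
|00⟩: (0.9513)(0.9026) = 0.8586
|01⟩: (0.9513)(0.3728 - 0.2152i) = (0.3546 - 0.2047i)
|10⟩: (0.2153 + 0.2208i)(0.9026) = (0.1943 + 0.1993i)
|11⟩: (0.2153 + 0.2208i)(0.3728 - 0.2152i) = (0.1278 + 0.03598i)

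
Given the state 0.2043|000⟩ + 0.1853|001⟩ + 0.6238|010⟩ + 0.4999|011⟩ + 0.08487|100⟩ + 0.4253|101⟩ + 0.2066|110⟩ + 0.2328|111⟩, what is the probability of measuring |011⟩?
0.2499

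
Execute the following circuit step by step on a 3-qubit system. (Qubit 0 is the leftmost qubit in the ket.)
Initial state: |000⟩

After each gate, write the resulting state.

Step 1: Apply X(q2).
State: |001⟩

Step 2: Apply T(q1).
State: |001⟩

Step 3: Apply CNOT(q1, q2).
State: |001⟩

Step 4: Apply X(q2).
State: |000⟩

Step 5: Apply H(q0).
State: 1/√2|000⟩ + 1/√2|100⟩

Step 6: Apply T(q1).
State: 1/√2|000⟩ + 1/√2|100⟩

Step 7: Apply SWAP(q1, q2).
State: 1/√2|000⟩ + 1/√2|100⟩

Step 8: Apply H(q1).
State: 1/2|000⟩ + 1/2|010⟩ + 1/2|100⟩ + 1/2|110⟩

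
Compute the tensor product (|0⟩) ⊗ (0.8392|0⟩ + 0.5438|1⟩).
0.8392|00⟩ + 0.5438|01⟩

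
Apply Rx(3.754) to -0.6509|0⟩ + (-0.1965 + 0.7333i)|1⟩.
(0.8954 + 0.1874i)|0⟩ + (0.05923 + 0.3996i)|1⟩

Rx(3.754) = [[cos(θ/2), −i·sin(θ/2)], [−i·sin(θ/2), cos(θ/2)]]; θ = 3.754, cos(θ/2) ≈ -0.301441, sin(θ/2) ≈ 0.953485.
With a = amp(|0⟩) = -0.6509 and b = amp(|1⟩) = (-0.1965 + 0.7333i):
new amp(|0⟩) = (-0.301441)·a + (-0.953485i)·b = (0.8954 + 0.1874i)
new amp(|1⟩) = (-0.953485i)·a + (-0.301441)·b = (0.05923 + 0.3996i)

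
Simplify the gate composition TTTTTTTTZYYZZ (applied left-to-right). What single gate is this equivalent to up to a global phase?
Z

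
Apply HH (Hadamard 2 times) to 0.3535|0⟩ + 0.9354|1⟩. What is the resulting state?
0.3535|0⟩ + 0.9354|1⟩

H² = I, so an even number of Hadamards cancels: H^2 = I and the state is unchanged.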